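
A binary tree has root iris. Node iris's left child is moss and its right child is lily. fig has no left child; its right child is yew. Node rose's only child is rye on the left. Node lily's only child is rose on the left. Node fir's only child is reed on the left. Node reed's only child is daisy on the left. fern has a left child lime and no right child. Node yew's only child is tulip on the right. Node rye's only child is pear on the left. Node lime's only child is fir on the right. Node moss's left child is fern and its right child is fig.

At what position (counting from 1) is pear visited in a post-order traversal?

10

Post-order visits the left subtree, then the right subtree, then the node.
At iris: go left to moss.
  At moss: go left to fern.
    At fern: go left to lime.
      At lime: no left child.
      At lime: go right to fir.
        At fir: go left to reed.
          At reed: go left to daisy.
            daisy is a leaf — visit daisy.
          At reed: no right child.
          Visit reed.
        At fir: no right child.
        Visit fir.
      Visit lime.
    At fern: no right child.
    Visit fern.
  At moss: go right to fig.
    At fig: no left child.
    At fig: go right to yew.
      At yew: no left child.
      At yew: go right to tulip.
        tulip is a leaf — visit tulip.
      Visit yew.
    Visit fig.
  Visit moss.
At iris: go right to lily.
  At lily: go left to rose.
    At rose: go left to rye.
      At rye: go left to pear.
        pear is a leaf — visit pear.
      At rye: no right child.
      Visit rye.
    At rose: no right child.
    Visit rose.
  At lily: no right child.
  Visit lily.
Visit iris.
Full post-order sequence: daisy, reed, fir, lime, fern, tulip, yew, fig, moss, pear, rye, rose, lily, iris.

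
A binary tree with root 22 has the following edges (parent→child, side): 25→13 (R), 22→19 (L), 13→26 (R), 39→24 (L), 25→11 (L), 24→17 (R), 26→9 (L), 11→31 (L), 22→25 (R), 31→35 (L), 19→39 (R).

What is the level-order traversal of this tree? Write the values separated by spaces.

22 19 25 39 11 13 24 31 26 17 35 9

Level-order visits nodes level by level from the root, left to right within each level.
Level 0: 22
Level 1: 19, 25
Level 2: 39, 11, 13
Level 3: 24, 31, 26
Level 4: 17, 35, 9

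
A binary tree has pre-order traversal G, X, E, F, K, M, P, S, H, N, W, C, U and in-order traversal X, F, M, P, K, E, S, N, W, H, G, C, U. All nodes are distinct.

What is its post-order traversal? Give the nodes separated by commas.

The first element of pre-order is the root; it splits in-order into left and right subtrees.
Root G: left subtree has 10 nodes {X, F, M, P, K, E, S, N, W, H}, right has 2 {C, U}.
  Root X: left subtree has 0 nodes { }, right has 9 {F, M, P, K, E, S, N, W, H}.
    Root E: left subtree has 4 nodes {F, M, P, K}, right has 4 {S, N, W, H}.
      Root F: left subtree has 0 nodes { }, right has 3 {M, P, K}.
        Root K: left subtree has 2 nodes {M, P}, right has 0 { }.
          Root M: left subtree has 0 nodes { }, right has 1 {P}.
      Root S: left subtree has 0 nodes { }, right has 3 {N, W, H}.
        Root H: left subtree has 2 nodes {N, W}, right has 0 { }.
          Root N: left subtree has 0 nodes { }, right has 1 {W}.
  Root C: left subtree has 0 nodes { }, right has 1 {U}.

P, M, K, F, W, N, H, S, E, X, U, C, G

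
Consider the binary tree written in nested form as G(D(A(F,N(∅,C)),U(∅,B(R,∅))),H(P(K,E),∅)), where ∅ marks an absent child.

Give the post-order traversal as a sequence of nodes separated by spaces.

F C N A R B U D K E P H G

Post-order visits the left subtree, then the right subtree, then the node.
At G: go left to D.
  At D: go left to A.
    At A: go left to F.
      F is a leaf — visit F.
    At A: go right to N.
      At N: no left child.
      At N: go right to C.
        C is a leaf — visit C.
      Visit N.
    Visit A.
  At D: go right to U.
    At U: no left child.
    At U: go right to B.
      At B: go left to R.
        R is a leaf — visit R.
      At B: no right child.
      Visit B.
    Visit U.
  Visit D.
At G: go right to H.
  At H: go left to P.
    At P: go left to K.
      K is a leaf — visit K.
    At P: go right to E.
      E is a leaf — visit E.
    Visit P.
  At H: no right child.
  Visit H.
Visit G.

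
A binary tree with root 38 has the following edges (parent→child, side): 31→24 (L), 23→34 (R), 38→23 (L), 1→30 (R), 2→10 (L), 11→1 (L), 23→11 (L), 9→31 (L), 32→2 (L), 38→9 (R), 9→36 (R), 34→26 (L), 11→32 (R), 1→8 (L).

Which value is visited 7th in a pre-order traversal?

32

Pre-order visits the node, then its left subtree, then its right subtree.
Visit 38.
At 38: go left to 23.
  Visit 23.
  At 23: go left to 11.
    Visit 11.
    At 11: go left to 1.
      Visit 1.
      At 1: go left to 8.
        8 is a leaf — visit 8.
      At 1: go right to 30.
        30 is a leaf — visit 30.
    At 11: go right to 32.
      Visit 32.
      At 32: go left to 2.
        Visit 2.
        At 2: go left to 10.
          10 is a leaf — visit 10.
        At 2: no right child.
      At 32: no right child.
  At 23: go right to 34.
    Visit 34.
    At 34: go left to 26.
      26 is a leaf — visit 26.
    At 34: no right child.
At 38: go right to 9.
  Visit 9.
  At 9: go left to 31.
    Visit 31.
    At 31: go left to 24.
      24 is a leaf — visit 24.
    At 31: no right child.
  At 9: go right to 36.
    36 is a leaf — visit 36.
Full pre-order sequence: 38, 23, 11, 1, 8, 30, 32, 2, 10, 34, 26, 9, 31, 24, 36.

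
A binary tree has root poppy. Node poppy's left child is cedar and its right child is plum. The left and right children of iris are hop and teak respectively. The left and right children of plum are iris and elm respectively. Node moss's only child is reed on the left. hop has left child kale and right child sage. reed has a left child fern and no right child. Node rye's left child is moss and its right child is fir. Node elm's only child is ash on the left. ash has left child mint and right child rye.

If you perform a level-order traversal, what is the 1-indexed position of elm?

5

Level-order visits nodes level by level from the root, left to right within each level.
Level 0: poppy
Level 1: cedar, plum
Level 2: iris, elm
Level 3: hop, teak, ash
Level 4: kale, sage, mint, rye
Level 5: moss, fir
Level 6: reed
Level 7: fern
Full level-order sequence: poppy, cedar, plum, iris, elm, hop, teak, ash, kale, sage, mint, rye, moss, fir, reed, fern.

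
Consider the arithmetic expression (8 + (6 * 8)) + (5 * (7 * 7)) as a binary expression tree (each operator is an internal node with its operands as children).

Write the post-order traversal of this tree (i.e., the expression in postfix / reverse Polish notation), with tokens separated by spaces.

8 6 8 * + 5 7 7 * * +

Post-order on an expression tree gives postfix notation: for each operator, emit left operand, right operand, then the operator.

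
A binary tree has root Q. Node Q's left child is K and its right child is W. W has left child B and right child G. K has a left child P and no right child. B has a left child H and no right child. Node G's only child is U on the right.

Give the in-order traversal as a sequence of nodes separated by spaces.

In-order visits the left subtree, then the node, then the right subtree.
At Q: go left to K.
  At K: go left to P.
    P is a leaf — visit P.
  Visit K.
  At K: no right child.
Visit Q.
At Q: go right to W.
  At W: go left to B.
    At B: go left to H.
      H is a leaf — visit H.
    Visit B.
    At B: no right child.
  Visit W.
  At W: go right to G.
    At G: no left child.
    Visit G.
    At G: go right to U.
      U is a leaf — visit U.

P K Q H B W G U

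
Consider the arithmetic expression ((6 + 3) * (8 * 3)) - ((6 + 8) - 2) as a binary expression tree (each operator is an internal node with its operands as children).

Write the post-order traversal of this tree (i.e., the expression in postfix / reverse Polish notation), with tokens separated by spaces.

6 3 + 8 3 * * 6 8 + 2 - -

Post-order on an expression tree gives postfix notation: for each operator, emit left operand, right operand, then the operator.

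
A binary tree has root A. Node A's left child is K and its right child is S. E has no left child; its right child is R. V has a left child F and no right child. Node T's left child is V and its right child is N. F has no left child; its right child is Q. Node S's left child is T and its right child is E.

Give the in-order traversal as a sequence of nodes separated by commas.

K, A, F, Q, V, T, N, S, E, R

In-order visits the left subtree, then the node, then the right subtree.
At A: go left to K.
  K is a leaf — visit K.
Visit A.
At A: go right to S.
  At S: go left to T.
    At T: go left to V.
      At V: go left to F.
        At F: no left child.
        Visit F.
        At F: go right to Q.
          Q is a leaf — visit Q.
      Visit V.
      At V: no right child.
    Visit T.
    At T: go right to N.
      N is a leaf — visit N.
  Visit S.
  At S: go right to E.
    At E: no left child.
    Visit E.
    At E: go right to R.
      R is a leaf — visit R.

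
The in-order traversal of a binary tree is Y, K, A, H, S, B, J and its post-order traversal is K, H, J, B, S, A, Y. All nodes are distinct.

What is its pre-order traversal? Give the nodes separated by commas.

Y, A, K, S, H, B, J

The last element of post-order is the root; it splits in-order into left and right subtrees.
Root Y: left subtree has 0 nodes { }, right has 6 {K, A, H, S, B, J}.
  Root A: left subtree has 1 node {K}, right has 4 {H, S, B, J}.
    Root S: left subtree has 1 node {H}, right has 2 {B, J}.
      Root B: left subtree has 0 nodes { }, right has 1 {J}.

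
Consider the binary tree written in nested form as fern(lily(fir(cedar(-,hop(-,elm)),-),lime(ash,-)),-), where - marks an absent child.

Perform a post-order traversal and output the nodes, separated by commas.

elm, hop, cedar, fir, ash, lime, lily, fern

Post-order visits the left subtree, then the right subtree, then the node.
At fern: go left to lily.
  At lily: go left to fir.
    At fir: go left to cedar.
      At cedar: no left child.
      At cedar: go right to hop.
        At hop: no left child.
        At hop: go right to elm.
          elm is a leaf — visit elm.
        Visit hop.
      Visit cedar.
    At fir: no right child.
    Visit fir.
  At lily: go right to lime.
    At lime: go left to ash.
      ash is a leaf — visit ash.
    At lime: no right child.
    Visit lime.
  Visit lily.
At fern: no right child.
Visit fern.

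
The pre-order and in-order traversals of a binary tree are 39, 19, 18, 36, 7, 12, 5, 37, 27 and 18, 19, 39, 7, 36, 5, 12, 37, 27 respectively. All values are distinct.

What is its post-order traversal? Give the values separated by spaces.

18 19 7 5 27 37 12 36 39

The first element of pre-order is the root; it splits in-order into left and right subtrees.
Root 39: left subtree has 2 nodes {18, 19}, right has 6 {7, 36, 5, 12, 37, 27}.
  Root 19: left subtree has 1 node {18}, right has 0 { }.
  Root 36: left subtree has 1 node {7}, right has 4 {5, 12, 37, 27}.
    Root 12: left subtree has 1 node {5}, right has 2 {37, 27}.
      Root 37: left subtree has 0 nodes { }, right has 1 {27}.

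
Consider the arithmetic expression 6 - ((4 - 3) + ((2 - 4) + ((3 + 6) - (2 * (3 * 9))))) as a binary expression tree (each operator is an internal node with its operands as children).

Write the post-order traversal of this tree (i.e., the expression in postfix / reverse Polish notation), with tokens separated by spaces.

Post-order on an expression tree gives postfix notation: for each operator, emit left operand, right operand, then the operator.

6 4 3 - 2 4 - 3 6 + 2 3 9 * * - + + -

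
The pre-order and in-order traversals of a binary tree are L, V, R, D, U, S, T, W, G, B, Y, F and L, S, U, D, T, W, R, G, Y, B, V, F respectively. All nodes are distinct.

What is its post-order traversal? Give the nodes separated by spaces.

S U W T D Y B G R F V L

The first element of pre-order is the root; it splits in-order into left and right subtrees.
Root L: left subtree has 0 nodes { }, right has 11 {S, U, D, T, W, R, G, Y, B, V, F}.
  Root V: left subtree has 9 nodes {S, U, D, T, W, R, G, Y, B}, right has 1 {F}.
    Root R: left subtree has 5 nodes {S, U, D, T, W}, right has 3 {G, Y, B}.
      Root D: left subtree has 2 nodes {S, U}, right has 2 {T, W}.
        Root U: left subtree has 1 node {S}, right has 0 { }.
        Root T: left subtree has 0 nodes { }, right has 1 {W}.
      Root G: left subtree has 0 nodes { }, right has 2 {Y, B}.
        Root B: left subtree has 1 node {Y}, right has 0 { }.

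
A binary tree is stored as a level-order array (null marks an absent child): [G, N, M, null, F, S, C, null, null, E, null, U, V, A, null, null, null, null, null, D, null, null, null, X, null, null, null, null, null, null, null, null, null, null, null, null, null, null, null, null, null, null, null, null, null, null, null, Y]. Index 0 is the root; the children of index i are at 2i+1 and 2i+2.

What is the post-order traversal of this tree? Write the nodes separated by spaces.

D E F N Y X U V S A C M G

Post-order visits the left subtree, then the right subtree, then the node.
At G: go left to N.
  At N: no left child.
  At N: go right to F.
    At F: go left to E.
      At E: go left to D.
        D is a leaf — visit D.
      At E: no right child.
      Visit E.
    At F: no right child.
    Visit F.
  Visit N.
At G: go right to M.
  At M: go left to S.
    At S: go left to U.
      At U: go left to X.
        At X: go left to Y.
          Y is a leaf — visit Y.
        At X: no right child.
        Visit X.
      At U: no right child.
      Visit U.
    At S: go right to V.
      V is a leaf — visit V.
    Visit S.
  At M: go right to C.
    At C: go left to A.
      A is a leaf — visit A.
    At C: no right child.
    Visit C.
  Visit M.
Visit G.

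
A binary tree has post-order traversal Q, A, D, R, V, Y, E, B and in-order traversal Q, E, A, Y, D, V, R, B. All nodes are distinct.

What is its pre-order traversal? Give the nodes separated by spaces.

B E Q Y A V D R

The last element of post-order is the root; it splits in-order into left and right subtrees.
Root B: left subtree has 7 nodes {Q, E, A, Y, D, V, R}, right has 0 { }.
  Root E: left subtree has 1 node {Q}, right has 5 {A, Y, D, V, R}.
    Root Y: left subtree has 1 node {A}, right has 3 {D, V, R}.
      Root V: left subtree has 1 node {D}, right has 1 {R}.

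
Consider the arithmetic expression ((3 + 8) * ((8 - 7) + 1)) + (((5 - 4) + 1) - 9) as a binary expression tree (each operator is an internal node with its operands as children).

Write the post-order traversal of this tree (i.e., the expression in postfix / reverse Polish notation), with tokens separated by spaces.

Post-order on an expression tree gives postfix notation: for each operator, emit left operand, right operand, then the operator.

3 8 + 8 7 - 1 + * 5 4 - 1 + 9 - +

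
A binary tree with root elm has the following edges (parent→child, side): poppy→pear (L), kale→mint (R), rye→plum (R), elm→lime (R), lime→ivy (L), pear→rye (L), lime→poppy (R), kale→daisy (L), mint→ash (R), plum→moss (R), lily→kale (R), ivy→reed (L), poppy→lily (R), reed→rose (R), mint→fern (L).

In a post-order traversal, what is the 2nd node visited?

reed

Post-order visits the left subtree, then the right subtree, then the node.
At elm: no left child.
At elm: go right to lime.
  At lime: go left to ivy.
    At ivy: go left to reed.
      At reed: no left child.
      At reed: go right to rose.
        rose is a leaf — visit rose.
      Visit reed.
    At ivy: no right child.
    Visit ivy.
  At lime: go right to poppy.
    At poppy: go left to pear.
      At pear: go left to rye.
        At rye: no left child.
        At rye: go right to plum.
          At plum: no left child.
          At plum: go right to moss.
            moss is a leaf — visit moss.
          Visit plum.
        Visit rye.
      At pear: no right child.
      Visit pear.
    At poppy: go right to lily.
      At lily: no left child.
      At lily: go right to kale.
        At kale: go left to daisy.
          daisy is a leaf — visit daisy.
        At kale: go right to mint.
          At mint: go left to fern.
            fern is a leaf — visit fern.
          At mint: go right to ash.
            ash is a leaf — visit ash.
          Visit mint.
        Visit kale.
      Visit lily.
    Visit poppy.
  Visit lime.
Visit elm.
Full post-order sequence: rose, reed, ivy, moss, plum, rye, pear, daisy, fern, ash, mint, kale, lily, poppy, lime, elm.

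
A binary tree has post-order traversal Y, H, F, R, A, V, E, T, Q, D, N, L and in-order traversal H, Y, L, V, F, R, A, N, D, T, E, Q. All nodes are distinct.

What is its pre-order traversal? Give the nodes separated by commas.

L, H, Y, N, V, A, R, F, D, Q, T, E

The last element of post-order is the root; it splits in-order into left and right subtrees.
Root L: left subtree has 2 nodes {H, Y}, right has 9 {V, F, R, A, N, D, T, E, Q}.
  Root H: left subtree has 0 nodes { }, right has 1 {Y}.
  Root N: left subtree has 4 nodes {V, F, R, A}, right has 4 {D, T, E, Q}.
    Root V: left subtree has 0 nodes { }, right has 3 {F, R, A}.
      Root A: left subtree has 2 nodes {F, R}, right has 0 { }.
        Root R: left subtree has 1 node {F}, right has 0 { }.
    Root D: left subtree has 0 nodes { }, right has 3 {T, E, Q}.
      Root Q: left subtree has 2 nodes {T, E}, right has 0 { }.
        Root T: left subtree has 0 nodes { }, right has 1 {E}.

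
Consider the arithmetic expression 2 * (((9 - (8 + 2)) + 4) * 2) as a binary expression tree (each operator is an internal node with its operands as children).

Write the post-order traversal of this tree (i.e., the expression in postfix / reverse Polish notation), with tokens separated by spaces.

Post-order on an expression tree gives postfix notation: for each operator, emit left operand, right operand, then the operator.

2 9 8 2 + - 4 + 2 * *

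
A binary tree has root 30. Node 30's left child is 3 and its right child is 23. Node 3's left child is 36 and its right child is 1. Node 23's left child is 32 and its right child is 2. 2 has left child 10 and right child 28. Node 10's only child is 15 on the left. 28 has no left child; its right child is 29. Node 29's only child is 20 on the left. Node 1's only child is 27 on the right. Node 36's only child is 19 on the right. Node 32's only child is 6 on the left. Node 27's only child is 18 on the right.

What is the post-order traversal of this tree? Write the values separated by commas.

19, 36, 18, 27, 1, 3, 6, 32, 15, 10, 20, 29, 28, 2, 23, 30

Post-order visits the left subtree, then the right subtree, then the node.
At 30: go left to 3.
  At 3: go left to 36.
    At 36: no left child.
    At 36: go right to 19.
      19 is a leaf — visit 19.
    Visit 36.
  At 3: go right to 1.
    At 1: no left child.
    At 1: go right to 27.
      At 27: no left child.
      At 27: go right to 18.
        18 is a leaf — visit 18.
      Visit 27.
    Visit 1.
  Visit 3.
At 30: go right to 23.
  At 23: go left to 32.
    At 32: go left to 6.
      6 is a leaf — visit 6.
    At 32: no right child.
    Visit 32.
  At 23: go right to 2.
    At 2: go left to 10.
      At 10: go left to 15.
        15 is a leaf — visit 15.
      At 10: no right child.
      Visit 10.
    At 2: go right to 28.
      At 28: no left child.
      At 28: go right to 29.
        At 29: go left to 20.
          20 is a leaf — visit 20.
        At 29: no right child.
        Visit 29.
      Visit 28.
    Visit 2.
  Visit 23.
Visit 30.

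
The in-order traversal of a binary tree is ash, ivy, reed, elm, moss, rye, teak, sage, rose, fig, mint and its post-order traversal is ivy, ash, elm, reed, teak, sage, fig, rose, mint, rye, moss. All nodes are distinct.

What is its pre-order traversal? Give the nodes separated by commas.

The last element of post-order is the root; it splits in-order into left and right subtrees.
Root moss: left subtree has 4 nodes {ash, ivy, reed, elm}, right has 6 {rye, teak, sage, rose, fig, mint}.
  Root reed: left subtree has 2 nodes {ash, ivy}, right has 1 {elm}.
    Root ash: left subtree has 0 nodes { }, right has 1 {ivy}.
  Root rye: left subtree has 0 nodes { }, right has 5 {teak, sage, rose, fig, mint}.
    Root mint: left subtree has 4 nodes {teak, sage, rose, fig}, right has 0 { }.
      Root rose: left subtree has 2 nodes {teak, sage}, right has 1 {fig}.
        Root sage: left subtree has 1 node {teak}, right has 0 { }.

moss, reed, ash, ivy, elm, rye, mint, rose, sage, teak, fig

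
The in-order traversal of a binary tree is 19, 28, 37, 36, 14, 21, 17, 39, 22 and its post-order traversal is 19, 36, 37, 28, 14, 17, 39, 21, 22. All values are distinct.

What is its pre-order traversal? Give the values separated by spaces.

The last element of post-order is the root; it splits in-order into left and right subtrees.
Root 22: left subtree has 8 nodes {19, 28, 37, 36, 14, 21, 17, 39}, right has 0 { }.
  Root 21: left subtree has 5 nodes {19, 28, 37, 36, 14}, right has 2 {17, 39}.
    Root 14: left subtree has 4 nodes {19, 28, 37, 36}, right has 0 { }.
      Root 28: left subtree has 1 node {19}, right has 2 {37, 36}.
        Root 37: left subtree has 0 nodes { }, right has 1 {36}.
    Root 39: left subtree has 1 node {17}, right has 0 { }.

22 21 14 28 19 37 36 39 17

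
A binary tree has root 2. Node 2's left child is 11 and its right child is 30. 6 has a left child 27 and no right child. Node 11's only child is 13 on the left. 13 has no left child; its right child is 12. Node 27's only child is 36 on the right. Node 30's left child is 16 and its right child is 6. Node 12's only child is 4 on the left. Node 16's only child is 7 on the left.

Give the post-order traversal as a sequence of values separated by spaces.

Post-order visits the left subtree, then the right subtree, then the node.
At 2: go left to 11.
  At 11: go left to 13.
    At 13: no left child.
    At 13: go right to 12.
      At 12: go left to 4.
        4 is a leaf — visit 4.
      At 12: no right child.
      Visit 12.
    Visit 13.
  At 11: no right child.
  Visit 11.
At 2: go right to 30.
  At 30: go left to 16.
    At 16: go left to 7.
      7 is a leaf — visit 7.
    At 16: no right child.
    Visit 16.
  At 30: go right to 6.
    At 6: go left to 27.
      At 27: no left child.
      At 27: go right to 36.
        36 is a leaf — visit 36.
      Visit 27.
    At 6: no right child.
    Visit 6.
  Visit 30.
Visit 2.

4 12 13 11 7 16 36 27 6 30 2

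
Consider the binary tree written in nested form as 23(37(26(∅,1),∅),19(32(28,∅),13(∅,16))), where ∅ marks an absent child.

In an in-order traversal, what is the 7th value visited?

19

In-order visits the left subtree, then the node, then the right subtree.
At 23: go left to 37.
  At 37: go left to 26.
    At 26: no left child.
    Visit 26.
    At 26: go right to 1.
      1 is a leaf — visit 1.
  Visit 37.
  At 37: no right child.
Visit 23.
At 23: go right to 19.
  At 19: go left to 32.
    At 32: go left to 28.
      28 is a leaf — visit 28.
    Visit 32.
    At 32: no right child.
  Visit 19.
  At 19: go right to 13.
    At 13: no left child.
    Visit 13.
    At 13: go right to 16.
      16 is a leaf — visit 16.
Full in-order sequence: 26, 1, 37, 23, 28, 32, 19, 13, 16.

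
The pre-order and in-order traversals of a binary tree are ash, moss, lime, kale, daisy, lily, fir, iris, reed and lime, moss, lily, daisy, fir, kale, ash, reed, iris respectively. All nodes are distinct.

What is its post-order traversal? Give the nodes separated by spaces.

lime lily fir daisy kale moss reed iris ash

The first element of pre-order is the root; it splits in-order into left and right subtrees.
Root ash: left subtree has 6 nodes {lime, moss, lily, daisy, fir, kale}, right has 2 {reed, iris}.
  Root moss: left subtree has 1 node {lime}, right has 4 {lily, daisy, fir, kale}.
    Root kale: left subtree has 3 nodes {lily, daisy, fir}, right has 0 { }.
      Root daisy: left subtree has 1 node {lily}, right has 1 {fir}.
  Root iris: left subtree has 1 node {reed}, right has 0 { }.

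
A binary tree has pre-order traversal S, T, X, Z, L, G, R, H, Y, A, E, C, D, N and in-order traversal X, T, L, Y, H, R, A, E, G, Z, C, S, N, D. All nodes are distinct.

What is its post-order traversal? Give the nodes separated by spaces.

X Y H E A R G L C Z T N D S

The first element of pre-order is the root; it splits in-order into left and right subtrees.
Root S: left subtree has 11 nodes {X, T, L, Y, H, R, A, E, G, Z, C}, right has 2 {N, D}.
  Root T: left subtree has 1 node {X}, right has 9 {L, Y, H, R, A, E, G, Z, C}.
    Root Z: left subtree has 7 nodes {L, Y, H, R, A, E, G}, right has 1 {C}.
      Root L: left subtree has 0 nodes { }, right has 6 {Y, H, R, A, E, G}.
        Root G: left subtree has 5 nodes {Y, H, R, A, E}, right has 0 { }.
          Root R: left subtree has 2 nodes {Y, H}, right has 2 {A, E}.
            Root H: left subtree has 1 node {Y}, right has 0 { }.
            Root A: left subtree has 0 nodes { }, right has 1 {E}.
  Root D: left subtree has 1 node {N}, right has 0 { }.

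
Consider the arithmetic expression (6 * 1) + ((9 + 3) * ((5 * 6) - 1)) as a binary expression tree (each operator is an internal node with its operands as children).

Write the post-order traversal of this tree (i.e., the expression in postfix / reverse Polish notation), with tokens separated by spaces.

6 1 * 9 3 + 5 6 * 1 - * +

Post-order on an expression tree gives postfix notation: for each operator, emit left operand, right operand, then the operator.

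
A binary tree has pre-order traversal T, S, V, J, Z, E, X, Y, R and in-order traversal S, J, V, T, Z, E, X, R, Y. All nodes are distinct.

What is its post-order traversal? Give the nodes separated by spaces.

J V S R Y X E Z T

The first element of pre-order is the root; it splits in-order into left and right subtrees.
Root T: left subtree has 3 nodes {S, J, V}, right has 5 {Z, E, X, R, Y}.
  Root S: left subtree has 0 nodes { }, right has 2 {J, V}.
    Root V: left subtree has 1 node {J}, right has 0 { }.
  Root Z: left subtree has 0 nodes { }, right has 4 {E, X, R, Y}.
    Root E: left subtree has 0 nodes { }, right has 3 {X, R, Y}.
      Root X: left subtree has 0 nodes { }, right has 2 {R, Y}.
        Root Y: left subtree has 1 node {R}, right has 0 { }.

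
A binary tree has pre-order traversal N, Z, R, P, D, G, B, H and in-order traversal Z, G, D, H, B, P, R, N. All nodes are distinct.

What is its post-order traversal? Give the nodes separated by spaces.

G H B D P R Z N

The first element of pre-order is the root; it splits in-order into left and right subtrees.
Root N: left subtree has 7 nodes {Z, G, D, H, B, P, R}, right has 0 { }.
  Root Z: left subtree has 0 nodes { }, right has 6 {G, D, H, B, P, R}.
    Root R: left subtree has 5 nodes {G, D, H, B, P}, right has 0 { }.
      Root P: left subtree has 4 nodes {G, D, H, B}, right has 0 { }.
        Root D: left subtree has 1 node {G}, right has 2 {H, B}.
          Root B: left subtree has 1 node {H}, right has 0 { }.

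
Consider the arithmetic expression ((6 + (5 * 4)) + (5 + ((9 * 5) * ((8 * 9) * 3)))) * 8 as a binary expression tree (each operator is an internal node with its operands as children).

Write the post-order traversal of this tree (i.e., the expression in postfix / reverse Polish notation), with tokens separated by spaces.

6 5 4 * + 5 9 5 * 8 9 * 3 * * + + 8 *

Post-order on an expression tree gives postfix notation: for each operator, emit left operand, right operand, then the operator.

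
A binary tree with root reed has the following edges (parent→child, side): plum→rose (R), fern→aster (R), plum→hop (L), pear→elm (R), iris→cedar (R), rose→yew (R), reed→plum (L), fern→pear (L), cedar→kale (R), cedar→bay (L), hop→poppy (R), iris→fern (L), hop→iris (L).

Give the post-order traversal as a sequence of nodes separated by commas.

Post-order visits the left subtree, then the right subtree, then the node.
At reed: go left to plum.
  At plum: go left to hop.
    At hop: go left to iris.
      At iris: go left to fern.
        At fern: go left to pear.
          At pear: no left child.
          At pear: go right to elm.
            elm is a leaf — visit elm.
          Visit pear.
        At fern: go right to aster.
          aster is a leaf — visit aster.
        Visit fern.
      At iris: go right to cedar.
        At cedar: go left to bay.
          bay is a leaf — visit bay.
        At cedar: go right to kale.
          kale is a leaf — visit kale.
        Visit cedar.
      Visit iris.
    At hop: go right to poppy.
      poppy is a leaf — visit poppy.
    Visit hop.
  At plum: go right to rose.
    At rose: no left child.
    At rose: go right to yew.
      yew is a leaf — visit yew.
    Visit rose.
  Visit plum.
At reed: no right child.
Visit reed.

elm, pear, aster, fern, bay, kale, cedar, iris, poppy, hop, yew, rose, plum, reed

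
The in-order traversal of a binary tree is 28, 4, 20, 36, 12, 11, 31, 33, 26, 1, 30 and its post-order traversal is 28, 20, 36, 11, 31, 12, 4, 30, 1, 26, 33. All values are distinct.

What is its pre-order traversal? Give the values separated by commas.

33, 4, 28, 12, 36, 20, 31, 11, 26, 1, 30

The last element of post-order is the root; it splits in-order into left and right subtrees.
Root 33: left subtree has 7 nodes {28, 4, 20, 36, 12, 11, 31}, right has 3 {26, 1, 30}.
  Root 4: left subtree has 1 node {28}, right has 5 {20, 36, 12, 11, 31}.
    Root 12: left subtree has 2 nodes {20, 36}, right has 2 {11, 31}.
      Root 36: left subtree has 1 node {20}, right has 0 { }.
      Root 31: left subtree has 1 node {11}, right has 0 { }.
  Root 26: left subtree has 0 nodes { }, right has 2 {1, 30}.
    Root 1: left subtree has 0 nodes { }, right has 1 {30}.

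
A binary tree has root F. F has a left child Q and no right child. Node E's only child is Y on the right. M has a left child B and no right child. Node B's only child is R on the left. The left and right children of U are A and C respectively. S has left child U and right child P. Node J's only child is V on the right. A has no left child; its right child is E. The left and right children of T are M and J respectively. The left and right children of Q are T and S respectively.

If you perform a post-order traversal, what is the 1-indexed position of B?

Post-order visits the left subtree, then the right subtree, then the node.
At F: go left to Q.
  At Q: go left to T.
    At T: go left to M.
      At M: go left to B.
        At B: go left to R.
          R is a leaf — visit R.
        At B: no right child.
        Visit B.
      At M: no right child.
      Visit M.
    At T: go right to J.
      At J: no left child.
      At J: go right to V.
        V is a leaf — visit V.
      Visit J.
    Visit T.
  At Q: go right to S.
    At S: go left to U.
      At U: go left to A.
        At A: no left child.
        At A: go right to E.
          At E: no left child.
          At E: go right to Y.
            Y is a leaf — visit Y.
          Visit E.
        Visit A.
      At U: go right to C.
        C is a leaf — visit C.
      Visit U.
    At S: go right to P.
      P is a leaf — visit P.
    Visit S.
  Visit Q.
At F: no right child.
Visit F.
Full post-order sequence: R, B, M, V, J, T, Y, E, A, C, U, P, S, Q, F.

2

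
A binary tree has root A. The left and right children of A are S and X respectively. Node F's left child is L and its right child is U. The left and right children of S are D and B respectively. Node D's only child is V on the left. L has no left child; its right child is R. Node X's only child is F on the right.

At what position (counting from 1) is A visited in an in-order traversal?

In-order visits the left subtree, then the node, then the right subtree.
At A: go left to S.
  At S: go left to D.
    At D: go left to V.
      V is a leaf — visit V.
    Visit D.
    At D: no right child.
  Visit S.
  At S: go right to B.
    B is a leaf — visit B.
Visit A.
At A: go right to X.
  At X: no left child.
  Visit X.
  At X: go right to F.
    At F: go left to L.
      At L: no left child.
      Visit L.
      At L: go right to R.
        R is a leaf — visit R.
    Visit F.
    At F: go right to U.
      U is a leaf — visit U.
Full in-order sequence: V, D, S, B, A, X, L, R, F, U.

5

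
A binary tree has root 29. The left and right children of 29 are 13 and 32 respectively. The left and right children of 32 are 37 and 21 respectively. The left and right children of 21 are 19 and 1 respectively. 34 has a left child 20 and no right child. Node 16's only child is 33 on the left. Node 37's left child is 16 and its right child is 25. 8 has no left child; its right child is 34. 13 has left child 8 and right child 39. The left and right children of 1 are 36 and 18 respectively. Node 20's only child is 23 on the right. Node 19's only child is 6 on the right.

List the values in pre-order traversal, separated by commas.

29, 13, 8, 34, 20, 23, 39, 32, 37, 16, 33, 25, 21, 19, 6, 1, 36, 18

Pre-order visits the node, then its left subtree, then its right subtree.
Visit 29.
At 29: go left to 13.
  Visit 13.
  At 13: go left to 8.
    Visit 8.
    At 8: no left child.
    At 8: go right to 34.
      Visit 34.
      At 34: go left to 20.
        Visit 20.
        At 20: no left child.
        At 20: go right to 23.
          23 is a leaf — visit 23.
      At 34: no right child.
  At 13: go right to 39.
    39 is a leaf — visit 39.
At 29: go right to 32.
  Visit 32.
  At 32: go left to 37.
    Visit 37.
    At 37: go left to 16.
      Visit 16.
      At 16: go left to 33.
        33 is a leaf — visit 33.
      At 16: no right child.
    At 37: go right to 25.
      25 is a leaf — visit 25.
  At 32: go right to 21.
    Visit 21.
    At 21: go left to 19.
      Visit 19.
      At 19: no left child.
      At 19: go right to 6.
        6 is a leaf — visit 6.
    At 21: go right to 1.
      Visit 1.
      At 1: go left to 36.
        36 is a leaf — visit 36.
      At 1: go right to 18.
        18 is a leaf — visit 18.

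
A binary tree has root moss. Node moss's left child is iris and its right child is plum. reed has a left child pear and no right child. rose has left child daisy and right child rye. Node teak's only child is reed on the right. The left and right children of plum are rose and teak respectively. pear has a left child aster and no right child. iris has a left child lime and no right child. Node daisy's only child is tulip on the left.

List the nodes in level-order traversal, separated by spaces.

Level-order visits nodes level by level from the root, left to right within each level.
Level 0: moss
Level 1: iris, plum
Level 2: lime, rose, teak
Level 3: daisy, rye, reed
Level 4: tulip, pear
Level 5: aster

moss iris plum lime rose teak daisy rye reed tulip pear aster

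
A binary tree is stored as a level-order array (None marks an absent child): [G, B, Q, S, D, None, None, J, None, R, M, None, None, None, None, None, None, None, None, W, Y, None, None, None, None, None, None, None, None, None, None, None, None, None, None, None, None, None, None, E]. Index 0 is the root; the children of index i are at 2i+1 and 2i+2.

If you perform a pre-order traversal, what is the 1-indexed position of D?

Pre-order visits the node, then its left subtree, then its right subtree.
Visit G.
At G: go left to B.
  Visit B.
  At B: go left to S.
    Visit S.
    At S: go left to J.
      J is a leaf — visit J.
    At S: no right child.
  At B: go right to D.
    Visit D.
    At D: go left to R.
      Visit R.
      At R: go left to W.
        Visit W.
        At W: go left to E.
          E is a leaf — visit E.
        At W: no right child.
      At R: go right to Y.
        Y is a leaf — visit Y.
    At D: go right to M.
      M is a leaf — visit M.
At G: go right to Q.
  Q is a leaf — visit Q.
Full pre-order sequence: G, B, S, J, D, R, W, E, Y, M, Q.

5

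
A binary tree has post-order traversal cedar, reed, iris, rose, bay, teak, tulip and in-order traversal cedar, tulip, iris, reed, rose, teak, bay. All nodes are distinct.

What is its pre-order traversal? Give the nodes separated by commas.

The last element of post-order is the root; it splits in-order into left and right subtrees.
Root tulip: left subtree has 1 node {cedar}, right has 5 {iris, reed, rose, teak, bay}.
  Root teak: left subtree has 3 nodes {iris, reed, rose}, right has 1 {bay}.
    Root rose: left subtree has 2 nodes {iris, reed}, right has 0 { }.
      Root iris: left subtree has 0 nodes { }, right has 1 {reed}.

tulip, cedar, teak, rose, iris, reed, bay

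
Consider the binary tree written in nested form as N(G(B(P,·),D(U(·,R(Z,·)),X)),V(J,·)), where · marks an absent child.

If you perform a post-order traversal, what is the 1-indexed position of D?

7

Post-order visits the left subtree, then the right subtree, then the node.
At N: go left to G.
  At G: go left to B.
    At B: go left to P.
      P is a leaf — visit P.
    At B: no right child.
    Visit B.
  At G: go right to D.
    At D: go left to U.
      At U: no left child.
      At U: go right to R.
        At R: go left to Z.
          Z is a leaf — visit Z.
        At R: no right child.
        Visit R.
      Visit U.
    At D: go right to X.
      X is a leaf — visit X.
    Visit D.
  Visit G.
At N: go right to V.
  At V: go left to J.
    J is a leaf — visit J.
  At V: no right child.
  Visit V.
Visit N.
Full post-order sequence: P, B, Z, R, U, X, D, G, J, V, N.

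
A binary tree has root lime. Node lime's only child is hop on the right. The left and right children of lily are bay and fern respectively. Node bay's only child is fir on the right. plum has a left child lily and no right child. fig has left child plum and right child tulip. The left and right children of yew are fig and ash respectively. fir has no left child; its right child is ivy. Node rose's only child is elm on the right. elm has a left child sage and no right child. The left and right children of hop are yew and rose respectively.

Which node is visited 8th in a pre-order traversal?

fir

Pre-order visits the node, then its left subtree, then its right subtree.
Visit lime.
At lime: no left child.
At lime: go right to hop.
  Visit hop.
  At hop: go left to yew.
    Visit yew.
    At yew: go left to fig.
      Visit fig.
      At fig: go left to plum.
        Visit plum.
        At plum: go left to lily.
          Visit lily.
          At lily: go left to bay.
            Visit bay.
            At bay: no left child.
            At bay: go right to fir.
              Visit fir.
              At fir: no left child.
              At fir: go right to ivy.
                ivy is a leaf — visit ivy.
          At lily: go right to fern.
            fern is a leaf — visit fern.
        At plum: no right child.
      At fig: go right to tulip.
        tulip is a leaf — visit tulip.
    At yew: go right to ash.
      ash is a leaf — visit ash.
  At hop: go right to rose.
    Visit rose.
    At rose: no left child.
    At rose: go right to elm.
      Visit elm.
      At elm: go left to sage.
        sage is a leaf — visit sage.
      At elm: no right child.
Full pre-order sequence: lime, hop, yew, fig, plum, lily, bay, fir, ivy, fern, tulip, ash, rose, elm, sage.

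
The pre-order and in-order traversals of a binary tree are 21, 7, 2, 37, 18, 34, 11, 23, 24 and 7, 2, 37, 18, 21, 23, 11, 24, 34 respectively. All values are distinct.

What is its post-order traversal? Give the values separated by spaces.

18 37 2 7 23 24 11 34 21

The first element of pre-order is the root; it splits in-order into left and right subtrees.
Root 21: left subtree has 4 nodes {7, 2, 37, 18}, right has 4 {23, 11, 24, 34}.
  Root 7: left subtree has 0 nodes { }, right has 3 {2, 37, 18}.
    Root 2: left subtree has 0 nodes { }, right has 2 {37, 18}.
      Root 37: left subtree has 0 nodes { }, right has 1 {18}.
  Root 34: left subtree has 3 nodes {23, 11, 24}, right has 0 { }.
    Root 11: left subtree has 1 node {23}, right has 1 {24}.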